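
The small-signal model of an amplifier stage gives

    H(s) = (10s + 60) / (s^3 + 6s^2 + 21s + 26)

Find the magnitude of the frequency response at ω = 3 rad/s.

Substitute s = j3: numerator = 60 + j30, denominator = -28 + j36.
|H(j3)| = |60 + j30| / |-28 + j36| = 67.082 / 45.607 ≈ 1.471.

|H(j3)| ≈ 1.471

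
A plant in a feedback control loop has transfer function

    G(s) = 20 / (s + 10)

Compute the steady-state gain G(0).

G(0) = 2

Set s = 0: G(0) = (20) / (10) = 2.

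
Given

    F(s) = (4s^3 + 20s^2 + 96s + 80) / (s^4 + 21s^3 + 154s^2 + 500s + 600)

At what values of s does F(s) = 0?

Set the numerator to zero: 4s^3 + 20s^2 + 96s + 80 = 0, i.e. 4·(s^3 + 5s^2 + 24s + 20) = 0.
Factoring: (s^2 + 4s + 20)(s + 1) = 0.

s = -2 + 4j, -2 - 4j, -1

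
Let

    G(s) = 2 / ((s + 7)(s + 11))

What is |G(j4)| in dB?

Substitute s = j4: numerator = 2, denominator = 61 + j72.
|G(j4)| = |2| / |61 + j72| = 2 / 94.366 ≈ 0.02119.
In decibels: 20·log₁₀(0.02119) ≈ -33.5 dB.

|G(j4)|_dB ≈ -33.5 dB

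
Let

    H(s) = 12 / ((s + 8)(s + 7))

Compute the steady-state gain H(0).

H(0) = 3/14 ≈ 0.2143

At s = 0 each factor (s + a) contributes a and each (s^2 + bs + c) contributes c.
H(0) = 12·1 / ((8) · (7)) = 12/56 = 3/14.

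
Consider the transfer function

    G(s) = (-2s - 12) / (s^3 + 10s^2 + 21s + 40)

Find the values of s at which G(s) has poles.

s = -8, -1 + 2j, -1 - 2j

The poles are the roots of the denominator s^3 + 10s^2 + 21s + 40 = 0.
Trying s = -8: the polynomial evaluates to 0, so (s + 8) is a factor.
Dividing out leaves s^2 + 2s + 5 = 0.
The quadratic formula then gives s = -1 ± 2j.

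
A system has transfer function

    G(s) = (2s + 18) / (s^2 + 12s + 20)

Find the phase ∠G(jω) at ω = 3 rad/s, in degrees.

At s = j3: numerator = 18 + j6, denominator = 11 + j36.
∠G = ∠num − ∠den = 18.435° − (73.009°) = -54.57°.

∠G(j3) ≈ -54.57°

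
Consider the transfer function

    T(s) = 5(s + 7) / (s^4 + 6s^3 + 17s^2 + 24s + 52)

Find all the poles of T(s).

The poles are the roots of the denominator s^4 + 6s^3 + 17s^2 + 24s + 52 = 0.
No real roots exist; factor into two real quadratics: (s^2 + 4)(s^2 + 6s + 13) = 0.
Each quadratic gives a conjugate pair via the quadratic formula.

s = 2j, -2j, -3 + 2j, -3 - 2j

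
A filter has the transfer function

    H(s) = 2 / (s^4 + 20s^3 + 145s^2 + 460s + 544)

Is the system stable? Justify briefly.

stable

The denominator s^4 + 20s^3 + 145s^2 + 460s + 544 factors as (s + 8)(s^2 + 8s + 17)(s + 4), giving poles at s = -8, -4 + j, -4 - j, -4.
Since all poles lie strictly in the left half-plane, the system is stable.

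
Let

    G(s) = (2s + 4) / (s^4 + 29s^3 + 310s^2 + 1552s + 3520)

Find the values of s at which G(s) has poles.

s = -10, -11, -4 ± 4j

The poles are the roots of the denominator s^4 + 29s^3 + 310s^2 + 1552s + 3520 = 0.
Trying s = -10: the polynomial evaluates to 0, so (s + 10) is a factor.
Dividing out leaves s^3 + 19s^2 + 120s + 352 = 0.
This factors further as (s + 11)(s^2 + 8s + 32) = 0.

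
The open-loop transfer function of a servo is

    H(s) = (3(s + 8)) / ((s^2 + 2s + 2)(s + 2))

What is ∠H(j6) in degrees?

At s = j6: numerator = 24 + j18, denominator = -140 - j180.
∠H = ∠num − ∠den = 36.870° − (-127.87°) = 164.7°.

∠H(j6) ≈ 164.7°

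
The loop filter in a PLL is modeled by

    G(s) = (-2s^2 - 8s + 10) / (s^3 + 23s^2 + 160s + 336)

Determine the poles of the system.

The poles are the roots of the denominator s^3 + 23s^2 + 160s + 336 = 0.
Trying s = -4: the polynomial evaluates to 0, so (s + 4) is a factor.
Dividing out leaves s^2 + 19s + 84 = 0.
Factoring the quadratic: (s + 12)(s + 7) = 0.

s = -4, -12, -7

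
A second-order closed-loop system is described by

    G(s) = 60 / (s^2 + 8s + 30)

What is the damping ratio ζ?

ζ ≈ 0.7303

Compare the denominator to the standard form s^2 + 2ζωₙs + ωₙ².
ωₙ² = 30, so ωₙ = √30 ≈ 5.477 rad/s.
2ζωₙ = 8, so ζ = 8/(2·√30) ≈ 0.7303.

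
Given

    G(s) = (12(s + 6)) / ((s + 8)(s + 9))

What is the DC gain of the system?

At s = 0 each factor (s + a) contributes a and each (s^2 + bs + c) contributes c.
G(0) = 12·(6) / ((8) · (9)) = 72/72 = 1.

G(0) = 1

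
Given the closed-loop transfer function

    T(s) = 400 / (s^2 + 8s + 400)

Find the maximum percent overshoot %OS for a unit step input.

%OS ≈ 52.7%

Comparing s^2 + 8s + 400 to s^2 + 2ζωₙs + ωₙ²: ωₙ = 20 rad/s and ζ = 8/(2·20) = 0.2.
%OS = 100·exp(−πζ/√(1−ζ²)) = 100·exp(−π·0.2/√(1−0.2²)) ≈ 52.7%.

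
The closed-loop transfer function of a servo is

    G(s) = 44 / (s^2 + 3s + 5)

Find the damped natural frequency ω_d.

Comparing s^2 + 3s + 5 to s^2 + 2ζωₙs + ωₙ²: ωₙ = √5 ≈ 2.236 rad/s and ζ = 3/(2·√5) ≈ 0.6708.
ζωₙ = 3/2 = 1.5, so ω_d = ωₙ√(1−ζ²) = √(ωₙ² − (ζωₙ)²) = √(5 − 1.5²) = √2.75 ≈ 1.658 rad/s.

ω_d ≈ 1.658 rad/s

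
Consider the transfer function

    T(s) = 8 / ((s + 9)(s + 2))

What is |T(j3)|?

|T(j3)| ≈ 0.2339

Substitute s = j3: numerator = 8, denominator = 9 + j33.
|T(j3)| = |8| / |9 + j33| = 8 / 34.205 ≈ 0.2339.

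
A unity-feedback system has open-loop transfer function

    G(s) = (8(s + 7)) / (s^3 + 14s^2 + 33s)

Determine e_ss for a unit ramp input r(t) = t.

G(s) has one pole at the origin.
This is a Type 1 system. Kv = lim_{s→0} s·G(s) = 56/33.
e_ss = 1/Kv = 1/(56/33) = 33/56 ≈ 0.5893.

e_ss = 0.5893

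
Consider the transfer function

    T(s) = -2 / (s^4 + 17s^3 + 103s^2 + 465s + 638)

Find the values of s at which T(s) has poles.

s = -2 + 5j, -2 - 5j, -2, -11

The poles are the roots of the denominator s^4 + 17s^3 + 103s^2 + 465s + 638 = 0.
Trying s = -2: the polynomial evaluates to 0, so (s + 2) is a factor.
Dividing out leaves s^3 + 15s^2 + 73s + 319 = 0.
This factors further as (s^2 + 4s + 29)(s + 11) = 0.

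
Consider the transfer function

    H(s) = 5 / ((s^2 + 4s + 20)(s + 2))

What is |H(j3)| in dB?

Substitute s = j3: numerator = 5, denominator = -14 + j57.
|H(j3)| = |5| / |-14 + j57| = 5 / 58.694 ≈ 0.08519.
In decibels: 20·log₁₀(0.08519) ≈ -21.4 dB.

|H(j3)|_dB ≈ -21.4 dB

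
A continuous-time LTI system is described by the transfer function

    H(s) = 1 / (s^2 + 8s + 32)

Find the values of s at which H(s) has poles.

The poles are the roots of the denominator s^2 + 8s + 32 = 0.
Using the quadratic formula: s = (-8 ± √(-64))/2 = -4 ± 4j.

s = -4 + 4j, -4 - 4j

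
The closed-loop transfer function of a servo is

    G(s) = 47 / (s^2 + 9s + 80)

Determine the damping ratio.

ζ ≈ 0.5031

Compare the denominator to the standard form s^2 + 2ζωₙs + ωₙ².
ωₙ² = 80, so ωₙ = √80 ≈ 8.944 rad/s.
2ζωₙ = 9, so ζ = 9/(2·√80) ≈ 0.5031.
With ζ = 0.5031 the response is underdamped.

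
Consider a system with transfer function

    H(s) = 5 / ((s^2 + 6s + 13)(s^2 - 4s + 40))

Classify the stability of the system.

unstable

The poles can be read from the denominator factors: s = -3 ± 2j, 2 ± 6j.
Since the pole(s) at s = 2 ± 6j lie in the right half-plane, the system is unstable.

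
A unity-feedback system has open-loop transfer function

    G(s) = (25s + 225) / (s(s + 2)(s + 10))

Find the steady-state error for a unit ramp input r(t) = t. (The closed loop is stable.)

G(s) has one pole at the origin.
This is a Type 1 system. Kv = lim_{s→0} s·G(s) = 225/20 = 45/4.
e_ss = 1/Kv = 1/(45/4) = 4/45 ≈ 0.08889.

e_ss = 0.08889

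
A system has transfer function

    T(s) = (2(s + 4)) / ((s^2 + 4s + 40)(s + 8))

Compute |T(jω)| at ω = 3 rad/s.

Substitute s = j3: numerator = 8 + j6, denominator = 212 + j189.
|T(j3)| = |8 + j6| / |212 + j189| = 10 / 284.02 ≈ 0.03521.

|T(j3)| ≈ 0.03521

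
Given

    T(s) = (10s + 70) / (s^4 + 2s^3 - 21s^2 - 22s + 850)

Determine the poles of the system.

s = 4 + 3j, 4 - 3j, -5 + 3j, -5 - 3j

The poles are the roots of the denominator s^4 + 2s^3 - 21s^2 - 22s + 850 = 0.
No real roots exist; factor into two real quadratics: (s^2 - 8s + 25)(s^2 + 10s + 34) = 0.
Each quadratic gives a conjugate pair via the quadratic formula.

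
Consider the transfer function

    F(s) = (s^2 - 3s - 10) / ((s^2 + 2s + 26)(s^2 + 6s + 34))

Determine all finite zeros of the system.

s = -2, 5

Set the numerator to zero: s^2 - 3s - 10 = 0.
Factoring: (s + 2)(s - 5) = 0.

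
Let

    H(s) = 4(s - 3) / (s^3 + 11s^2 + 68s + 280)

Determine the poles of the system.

s = -7, -2 ± 6j

The poles are the roots of the denominator s^3 + 11s^2 + 68s + 280 = 0.
Trying s = -7: the polynomial evaluates to 0, so (s + 7) is a factor.
Dividing out leaves s^2 + 4s + 40 = 0.
The quadratic formula then gives s = -2 ± 6j.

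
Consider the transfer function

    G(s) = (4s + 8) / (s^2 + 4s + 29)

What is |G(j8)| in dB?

Substitute s = j8: numerator = 8 + j32, denominator = -35 + j32.
|G(j8)| = |8 + j32| / |-35 + j32| = 32.985 / 47.424 ≈ 0.6955.
In decibels: 20·log₁₀(0.6955) ≈ -3.15 dB.

|G(j8)|_dB ≈ -3.15 dB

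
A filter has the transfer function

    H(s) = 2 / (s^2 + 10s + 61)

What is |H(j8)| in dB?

|H(j8)|_dB ≈ -32.0 dB

Substitute s = j8: numerator = 2, denominator = -3 + j80.
|H(j8)| = |2| / |-3 + j80| = 2 / 80.056 ≈ 0.02498.
In decibels: 20·log₁₀(0.02498) ≈ -32.0 dB.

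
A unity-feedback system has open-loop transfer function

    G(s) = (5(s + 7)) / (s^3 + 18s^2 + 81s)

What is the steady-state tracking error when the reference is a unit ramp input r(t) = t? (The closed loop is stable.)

G(s) has one pole at the origin.
This is a Type 1 system. Kv = lim_{s→0} s·G(s) = 35/81.
e_ss = 1/Kv = 1/(35/81) = 81/35 ≈ 2.314.

e_ss = 2.314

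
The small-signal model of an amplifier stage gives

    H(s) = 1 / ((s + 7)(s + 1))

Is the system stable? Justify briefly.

stable

The poles can be read from the denominator factors: s = -7, -1.
Since all poles lie strictly in the left half-plane, the system is stable.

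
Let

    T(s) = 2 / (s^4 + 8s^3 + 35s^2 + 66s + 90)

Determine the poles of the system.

s = -1 + 2j, -1 - 2j, -3 + 3j, -3 - 3j

The poles are the roots of the denominator s^4 + 8s^3 + 35s^2 + 66s + 90 = 0.
No real roots exist; factor into two real quadratics: (s^2 + 2s + 5)(s^2 + 6s + 18) = 0.
Each quadratic gives a conjugate pair via the quadratic formula.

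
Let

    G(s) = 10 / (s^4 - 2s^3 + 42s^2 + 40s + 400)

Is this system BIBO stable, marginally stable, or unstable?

unstable

The denominator s^4 - 2s^3 + 42s^2 + 40s + 400 factors as (s^2 + 2s + 10)(s^2 - 4s + 40), giving poles at s = -1 + 3j, -1 - 3j, 2 + 6j, 2 - 6j.
Since the pole(s) at s = 2 + 6j, 2 - 6j lie in the right half-plane, the system is unstable.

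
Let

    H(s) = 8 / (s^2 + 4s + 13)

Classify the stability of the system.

stable

The denominator s^2 + 4s + 13 factors as (s^2 + 4s + 13), giving poles at s = -2 ± 3j.
Since all poles lie strictly in the left half-plane, the system is stable.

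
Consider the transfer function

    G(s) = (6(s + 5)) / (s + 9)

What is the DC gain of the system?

At s = 0 each factor (s + a) contributes a and each (s^2 + bs + c) contributes c.
G(0) = 6·(5) / ((9)) = 30/9 = 10/3.

G(0) = 10/3 ≈ 3.333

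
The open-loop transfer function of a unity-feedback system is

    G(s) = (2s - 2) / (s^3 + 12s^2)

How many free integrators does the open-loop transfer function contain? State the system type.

Factor s from the denominator: s^3 + 12s^2 = s^2·(s + 12).
There are 2 poles at the origin, so the system is Type 2.

Type 2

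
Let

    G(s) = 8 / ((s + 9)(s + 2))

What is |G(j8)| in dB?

Substitute s = j8: numerator = 8, denominator = -46 + j88.
|G(j8)| = |8| / |-46 + j88| = 8 / 99.298 ≈ 0.08057.
In decibels: 20·log₁₀(0.08057) ≈ -21.9 dB.

|G(j8)|_dB ≈ -21.9 dB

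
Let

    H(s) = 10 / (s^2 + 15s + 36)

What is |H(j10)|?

|H(j10)| ≈ 0.06132

Substitute s = j10: numerator = 10, denominator = -64 + j150.
|H(j10)| = |10| / |-64 + j150| = 10 / 163.08 ≈ 0.06132.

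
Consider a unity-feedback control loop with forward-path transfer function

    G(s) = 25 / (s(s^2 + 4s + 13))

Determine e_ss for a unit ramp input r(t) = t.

G(s) has one pole at the origin.
This is a Type 1 system. Kv = lim_{s→0} s·G(s) = 25/13.
e_ss = 1/Kv = 1/(25/13) = 13/25 ≈ 0.5200.

e_ss = 0.5200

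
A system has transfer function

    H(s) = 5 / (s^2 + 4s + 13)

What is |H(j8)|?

Substitute s = j8: numerator = 5, denominator = -51 + j32.
|H(j8)| = |5| / |-51 + j32| = 5 / 60.208 ≈ 0.08305.

|H(j8)| ≈ 0.08305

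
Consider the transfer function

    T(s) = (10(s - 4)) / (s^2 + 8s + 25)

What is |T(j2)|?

Substitute s = j2: numerator = -40 + j20, denominator = 21 + j16.
|T(j2)| = |-40 + j20| / |21 + j16| = 44.721 / 26.401 ≈ 1.694.

|T(j2)| ≈ 1.694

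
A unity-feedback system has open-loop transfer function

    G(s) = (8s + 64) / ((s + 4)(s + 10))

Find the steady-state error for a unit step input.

G(s) has no poles at the origin.
This is a Type 0 system. Kp = lim_{s→0} G(s) = 64/40 = 8/5.
e_ss = 1/(1 + Kp) = 1/(1 + 8/5) = 5/13 ≈ 0.3846.

e_ss = 0.3846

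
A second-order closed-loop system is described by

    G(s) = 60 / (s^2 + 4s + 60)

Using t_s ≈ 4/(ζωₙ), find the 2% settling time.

Comparing s^2 + 4s + 60 to s^2 + 2ζωₙs + ωₙ²: ωₙ = √60 ≈ 7.746 rad/s and ζ = 4/(2·√60) ≈ 0.2582.
ζωₙ = 4/2 = 2, so t_s ≈ 4/(ζωₙ) = 4/2 = 2 s.

t_s ≈ 2 s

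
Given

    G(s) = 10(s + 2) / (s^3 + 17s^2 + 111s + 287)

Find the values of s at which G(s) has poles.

The poles are the roots of the denominator s^3 + 17s^2 + 111s + 287 = 0.
Trying s = -7: the polynomial evaluates to 0, so (s + 7) is a factor.
Dividing out leaves s^2 + 10s + 41 = 0.
The quadratic formula then gives s = -5 ± 4j.

s = -5 + 4j, -5 - 4j, -7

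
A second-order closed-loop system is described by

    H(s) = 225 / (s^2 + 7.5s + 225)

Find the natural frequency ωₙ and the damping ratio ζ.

ωₙ = 15 rad/s, ζ = 0.25

Compare the denominator to the standard form s^2 + 2ζωₙs + ωₙ².
ωₙ² = 225, so ωₙ = 15 rad/s.
2ζωₙ = 7.5, so ζ = 7.5/(2·15) = 0.25.
With ζ = 0.25 the response is underdamped.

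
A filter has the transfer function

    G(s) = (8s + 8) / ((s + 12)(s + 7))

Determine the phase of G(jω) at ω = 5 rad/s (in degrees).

∠G(j5) ≈ 20.53°

At s = j5: numerator = 8 + j40, denominator = 59 + j95.
∠G = ∠num − ∠den = 78.690° − (58.158°) = 20.53°.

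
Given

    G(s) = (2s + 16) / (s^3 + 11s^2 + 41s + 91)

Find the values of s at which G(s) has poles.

The poles are the roots of the denominator s^3 + 11s^2 + 41s + 91 = 0.
Trying s = -7: the polynomial evaluates to 0, so (s + 7) is a factor.
Dividing out leaves s^2 + 4s + 13 = 0.
The quadratic formula then gives s = -2 ± 3j.

s = -2 + 3j, -2 - 3j, -7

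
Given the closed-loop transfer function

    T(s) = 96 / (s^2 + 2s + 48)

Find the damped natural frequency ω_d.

ω_d ≈ 6.856 rad/s

Comparing s^2 + 2s + 48 to s^2 + 2ζωₙs + ωₙ²: ωₙ = √48 ≈ 6.928 rad/s and ζ = 2/(2·√48) ≈ 0.1443.
ζωₙ = 2/2 = 1, so ω_d = ωₙ√(1−ζ²) = √(ωₙ² − (ζωₙ)²) = √(48 − 1²) = √47 ≈ 6.856 rad/s.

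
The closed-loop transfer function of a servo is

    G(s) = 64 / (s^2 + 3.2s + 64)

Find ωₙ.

Compare the denominator to the standard form s^2 + 2ζωₙs + ωₙ².
ωₙ² = 64, so ωₙ = 8 rad/s.

ωₙ = 8 rad/s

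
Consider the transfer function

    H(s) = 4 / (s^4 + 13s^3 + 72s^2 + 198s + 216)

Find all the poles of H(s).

The poles are the roots of the denominator s^4 + 13s^3 + 72s^2 + 198s + 216 = 0.
Trying s = -4: the polynomial evaluates to 0, so (s + 4) is a factor.
Dividing out leaves s^3 + 9s^2 + 36s + 54 = 0.
This factors further as (s^2 + 6s + 18)(s + 3) = 0.

s = -3 ± 3j, -4, -3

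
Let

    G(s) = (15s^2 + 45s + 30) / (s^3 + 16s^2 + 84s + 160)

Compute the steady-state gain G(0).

G(0) = 3/16 ≈ 0.1875

Set s = 0: G(0) = (30) / (160) = 3/16.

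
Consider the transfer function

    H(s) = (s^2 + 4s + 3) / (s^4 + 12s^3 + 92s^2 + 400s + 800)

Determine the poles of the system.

The poles are the roots of the denominator s^4 + 12s^3 + 92s^2 + 400s + 800 = 0.
No real roots exist; factor into two real quadratics: (s^2 + 8s + 20)(s^2 + 4s + 40) = 0.
Each quadratic gives a conjugate pair via the quadratic formula.

s = -4 + 2j, -4 - 2j, -2 + 6j, -2 - 6j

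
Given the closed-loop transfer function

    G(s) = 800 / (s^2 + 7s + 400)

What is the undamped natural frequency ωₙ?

ωₙ = 20 rad/s

Compare the denominator to the standard form s^2 + 2ζωₙs + ωₙ².
ωₙ² = 400, so ωₙ = 20 rad/s.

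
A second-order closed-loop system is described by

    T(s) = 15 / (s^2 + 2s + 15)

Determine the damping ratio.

Compare the denominator to the standard form s^2 + 2ζωₙs + ωₙ².
ωₙ² = 15, so ωₙ = √15 ≈ 3.873 rad/s.
2ζωₙ = 2, so ζ = 2/(2·√15) ≈ 0.2582.

ζ ≈ 0.2582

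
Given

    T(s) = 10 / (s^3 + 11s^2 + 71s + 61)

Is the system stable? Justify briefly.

stable

The denominator s^3 + 11s^2 + 71s + 61 factors as (s^2 + 10s + 61)(s + 1), giving poles at s = -5 + 6j, -5 - 6j, -1.
Since all poles lie strictly in the left half-plane, the system is stable.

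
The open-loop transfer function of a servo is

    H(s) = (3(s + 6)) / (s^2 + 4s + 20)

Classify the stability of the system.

stable

The poles can be read from the denominator factors: s = -2 + 4j, -2 - 4j.
Since all poles lie strictly in the left half-plane, the system is stable.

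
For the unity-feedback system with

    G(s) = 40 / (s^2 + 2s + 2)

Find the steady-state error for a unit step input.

e_ss = 0.04762

G(s) has no poles at the origin.
This is a Type 0 system. Kp = lim_{s→0} G(s) = 40/2 = 20.
e_ss = 1/(1 + Kp) = 1/(1 + 20) = 1/21 ≈ 0.04762.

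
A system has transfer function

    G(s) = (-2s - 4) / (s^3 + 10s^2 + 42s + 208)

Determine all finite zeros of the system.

s = -2

Set the numerator to zero: -2s - 4 = 0, i.e. -2·(s + 2) = 0.
So s = -2.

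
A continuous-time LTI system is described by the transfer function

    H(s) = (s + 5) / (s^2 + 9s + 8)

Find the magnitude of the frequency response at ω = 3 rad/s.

|H(j3)| ≈ 0.2158

Substitute s = j3: numerator = 5 + j3, denominator = -1 + j27.
|H(j3)| = |5 + j3| / |-1 + j27| = 5.8310 / 27.019 ≈ 0.2158.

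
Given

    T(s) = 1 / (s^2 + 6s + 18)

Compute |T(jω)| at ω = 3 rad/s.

|T(j3)| ≈ 0.04969

Substitute s = j3: numerator = 1, denominator = 9 + j18.
|T(j3)| = |1| / |9 + j18| = 1 / 20.125 ≈ 0.04969.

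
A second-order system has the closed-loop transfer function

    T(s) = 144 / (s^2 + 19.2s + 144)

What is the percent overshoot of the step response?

%OS ≈ 1.52%

Comparing s^2 + 19.2s + 144 to s^2 + 2ζωₙs + ωₙ²: ωₙ = 12 rad/s and ζ = 19.2/(2·12) = 0.8.
%OS = 100·exp(−πζ/√(1−ζ²)) = 100·exp(−π·0.8/√(1−0.8²)) ≈ 1.52%.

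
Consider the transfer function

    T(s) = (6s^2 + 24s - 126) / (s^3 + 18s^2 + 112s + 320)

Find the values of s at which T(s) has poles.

s = -4 ± 4j, -10

The poles are the roots of the denominator s^3 + 18s^2 + 112s + 320 = 0.
Trying s = -10: the polynomial evaluates to 0, so (s + 10) is a factor.
Dividing out leaves s^2 + 8s + 32 = 0.
The quadratic formula then gives s = -4 ± 4j.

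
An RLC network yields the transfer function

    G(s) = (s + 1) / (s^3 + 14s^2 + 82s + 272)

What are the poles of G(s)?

s = -3 ± 5j, -8

The poles are the roots of the denominator s^3 + 14s^2 + 82s + 272 = 0.
Trying s = -8: the polynomial evaluates to 0, so (s + 8) is a factor.
Dividing out leaves s^2 + 6s + 34 = 0.
The quadratic formula then gives s = -3 ± 5j.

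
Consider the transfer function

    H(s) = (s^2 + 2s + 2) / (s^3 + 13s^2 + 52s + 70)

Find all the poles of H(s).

The poles are the roots of the denominator s^3 + 13s^2 + 52s + 70 = 0.
Trying s = -7: the polynomial evaluates to 0, so (s + 7) is a factor.
Dividing out leaves s^2 + 6s + 10 = 0.
The quadratic formula then gives s = -3 ± 1j.

s = -3 ± j, -7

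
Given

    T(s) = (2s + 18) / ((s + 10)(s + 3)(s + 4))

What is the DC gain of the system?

T(0) = 3/20 ≈ 0.1500

Set s = 0: T(0) = (18) / (120) = 3/20.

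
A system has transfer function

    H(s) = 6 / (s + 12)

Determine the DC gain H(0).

H(0) = 1/2 ≈ 0.5000

At s = 0 each factor (s + a) contributes a and each (s^2 + bs + c) contributes c.
H(0) = 6·1 / ((12)) = 6/12 = 1/2.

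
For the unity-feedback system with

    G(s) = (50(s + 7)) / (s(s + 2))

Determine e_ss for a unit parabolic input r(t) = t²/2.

G(s) has one pole at the origin.
This is a Type 1 system; Ka = lim_{s→0} s^2·G(s) = 0, so the steady-state error for a parabola input is infinite.

e_ss = ∞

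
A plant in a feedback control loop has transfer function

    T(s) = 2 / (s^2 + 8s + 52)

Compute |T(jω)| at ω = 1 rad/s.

Substitute s = j1: numerator = 2, denominator = 51 + j8.
|T(j1)| = |2| / |51 + j8| = 2 / 51.624 ≈ 0.03874.

|T(j1)| ≈ 0.03874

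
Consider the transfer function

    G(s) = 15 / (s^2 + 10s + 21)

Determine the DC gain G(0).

G(0) = 5/7 ≈ 0.7143

Set s = 0: G(0) = (15) / (21) = 5/7.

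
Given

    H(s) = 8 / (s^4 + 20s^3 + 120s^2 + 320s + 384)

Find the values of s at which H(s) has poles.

The poles are the roots of the denominator s^4 + 20s^3 + 120s^2 + 320s + 384 = 0.
Trying s = -12: the polynomial evaluates to 0, so (s + 12) is a factor.
Dividing out leaves s^3 + 8s^2 + 24s + 32 = 0.
This factors further as (s^2 + 4s + 8)(s + 4) = 0.

s = -2 + 2j, -2 - 2j, -12, -4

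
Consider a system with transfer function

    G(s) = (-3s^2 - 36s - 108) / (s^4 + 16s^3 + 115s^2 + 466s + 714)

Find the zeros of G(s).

Set the numerator to zero: -3s^2 - 36s - 108 = 0, i.e. -3·(s^2 + 12s + 36) = 0.
Factoring: (s + 6)^2 = 0.

s = -6, -6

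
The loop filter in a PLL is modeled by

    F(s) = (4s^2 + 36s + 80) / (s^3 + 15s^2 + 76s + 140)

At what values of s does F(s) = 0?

s = -5, -4

Set the numerator to zero: 4s^2 + 36s + 80 = 0, i.e. 4·(s^2 + 9s + 20) = 0.
Factoring: (s + 5)(s + 4) = 0.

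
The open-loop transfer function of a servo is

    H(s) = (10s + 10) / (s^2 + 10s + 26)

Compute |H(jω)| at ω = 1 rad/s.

Substitute s = j1: numerator = 10 + j10, denominator = 25 + j10.
|H(j1)| = |10 + j10| / |25 + j10| = 14.142 / 26.926 ≈ 0.5252.

|H(j1)| ≈ 0.5252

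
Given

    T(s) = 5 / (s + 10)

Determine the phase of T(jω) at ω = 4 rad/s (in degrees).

At s = j4: numerator = 5, denominator = 10 + j4.
∠T = ∠num − ∠den = 0° − (21.801°) = -21.80°.

∠T(j4) ≈ -21.80°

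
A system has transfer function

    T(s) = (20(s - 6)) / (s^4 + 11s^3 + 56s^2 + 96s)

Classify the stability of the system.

marginally stable

The denominator s^4 + 11s^3 + 56s^2 + 96s factors as s(s + 3)(s^2 + 8s + 32), giving poles at s = 0, -3, -4 ± 4j.
Since the simple pole(s) at s = 0 lie on the jω-axis with none in the right half-plane, the system is marginally stable.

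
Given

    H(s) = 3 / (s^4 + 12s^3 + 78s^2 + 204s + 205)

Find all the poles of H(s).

s = -4 + 5j, -4 - 5j, -2 + j, -2 - j

The poles are the roots of the denominator s^4 + 12s^3 + 78s^2 + 204s + 205 = 0.
No real roots exist; factor into two real quadratics: (s^2 + 8s + 41)(s^2 + 4s + 5) = 0.
Each quadratic gives a conjugate pair via the quadratic formula.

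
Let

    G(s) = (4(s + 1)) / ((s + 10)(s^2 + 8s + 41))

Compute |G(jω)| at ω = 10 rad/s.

Substitute s = j10: numerator = 4 + j40, denominator = -1390 + j210.
|G(j10)| = |4 + j40| / |-1390 + j210| = 40.200 / 1405.8 ≈ 0.02860.

|G(j10)| ≈ 0.02860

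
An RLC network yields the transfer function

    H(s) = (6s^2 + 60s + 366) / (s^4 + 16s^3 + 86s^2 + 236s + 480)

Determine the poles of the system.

The poles are the roots of the denominator s^4 + 16s^3 + 86s^2 + 236s + 480 = 0.
Trying s = -6: the polynomial evaluates to 0, so (s + 6) is a factor.
Dividing out leaves s^3 + 10s^2 + 26s + 80 = 0.
This factors further as (s^2 + 2s + 10)(s + 8) = 0.

s = -1 + 3j, -1 - 3j, -6, -8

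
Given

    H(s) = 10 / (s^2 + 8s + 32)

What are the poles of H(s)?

The poles are the roots of the denominator s^2 + 8s + 32 = 0.
Using the quadratic formula: s = (-8 ± √(-64))/2 = -4 ± 4j.

s = -4 + 4j, -4 - 4j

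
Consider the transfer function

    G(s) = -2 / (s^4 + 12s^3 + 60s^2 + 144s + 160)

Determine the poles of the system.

The poles are the roots of the denominator s^4 + 12s^3 + 60s^2 + 144s + 160 = 0.
No real roots exist; factor into two real quadratics: (s^2 + 4s + 8)(s^2 + 8s + 20) = 0.
Each quadratic gives a conjugate pair via the quadratic formula.

s = -2 + 2j, -2 - 2j, -4 + 2j, -4 - 2j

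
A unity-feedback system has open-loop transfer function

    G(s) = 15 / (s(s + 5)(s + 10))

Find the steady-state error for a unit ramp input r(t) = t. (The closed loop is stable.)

e_ss = 3.333

G(s) has one pole at the origin.
This is a Type 1 system. Kv = lim_{s→0} s·G(s) = 15/50 = 3/10.
e_ss = 1/Kv = 1/(3/10) = 10/3 ≈ 3.333.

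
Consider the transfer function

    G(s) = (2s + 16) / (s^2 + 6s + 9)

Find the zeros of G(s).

Set the numerator to zero: 2s + 16 = 0, i.e. 2·(s + 8) = 0.
So s = -8.

s = -8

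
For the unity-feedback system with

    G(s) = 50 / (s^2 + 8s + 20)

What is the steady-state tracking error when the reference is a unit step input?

G(s) has no poles at the origin.
This is a Type 0 system. Kp = lim_{s→0} G(s) = 50/20 = 5/2.
e_ss = 1/(1 + Kp) = 1/(1 + 5/2) = 2/7 ≈ 0.2857.

e_ss = 0.2857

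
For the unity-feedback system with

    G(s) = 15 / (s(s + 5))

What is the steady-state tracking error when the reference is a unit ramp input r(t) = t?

G(s) has one pole at the origin.
This is a Type 1 system. Kv = lim_{s→0} s·G(s) = 15/5 = 3.
e_ss = 1/Kv = 1/(3) = 1/3 ≈ 0.3333.

e_ss = 0.3333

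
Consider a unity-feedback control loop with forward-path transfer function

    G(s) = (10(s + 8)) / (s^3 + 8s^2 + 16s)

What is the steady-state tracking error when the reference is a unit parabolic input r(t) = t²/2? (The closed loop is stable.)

e_ss = ∞

G(s) has one pole at the origin.
This is a Type 1 system; Ka = lim_{s→0} s^2·G(s) = 0, so the steady-state error for a parabola input is infinite.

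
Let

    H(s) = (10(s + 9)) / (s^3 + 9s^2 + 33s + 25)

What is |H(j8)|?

|H(j8)| ≈ 0.1993

Substitute s = j8: numerator = 90 + j80, denominator = -551 - j248.
|H(j8)| = |90 + j80| / |-551 - j248| = 120.42 / 604.24 ≈ 0.1993.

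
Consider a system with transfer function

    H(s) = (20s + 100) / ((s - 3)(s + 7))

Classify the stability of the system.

The poles can be read from the denominator factors: s = 3, -7.
Since the pole(s) at s = 3 lie in the right half-plane, the system is unstable.

unstable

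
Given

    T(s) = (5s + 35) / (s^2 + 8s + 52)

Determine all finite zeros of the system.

Set the numerator to zero: 5s + 35 = 0, i.e. 5·(s + 7) = 0.
So s = -7.

s = -7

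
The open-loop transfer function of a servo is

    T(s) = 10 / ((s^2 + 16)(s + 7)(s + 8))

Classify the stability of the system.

The poles can be read from the denominator factors: s = ±4j, -7, -8.
Since the simple pole(s) at s = ±4j lie on the jω-axis with none in the right half-plane, the system is marginally stable.

marginally stable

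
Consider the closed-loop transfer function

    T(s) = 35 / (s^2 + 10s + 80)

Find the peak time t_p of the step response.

t_p ≈ 0.4236 s

Comparing s^2 + 10s + 80 to s^2 + 2ζωₙs + ωₙ²: ωₙ = √80 ≈ 8.944 rad/s and ζ = 10/(2·√80) ≈ 0.5590.
ζωₙ = 10/2 = 5, so ω_d = ωₙ√(1−ζ²) = √(ωₙ² − (ζωₙ)²) = √(80 − 5²) = √55 ≈ 7.416 rad/s.
t_p = π/ω_d = π/7.416 ≈ 0.4236 s.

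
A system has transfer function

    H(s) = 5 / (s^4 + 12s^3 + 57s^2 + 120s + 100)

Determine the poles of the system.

s = -2 ± j, -4 ± 2j

The poles are the roots of the denominator s^4 + 12s^3 + 57s^2 + 120s + 100 = 0.
No real roots exist; factor into two real quadratics: (s^2 + 4s + 5)(s^2 + 8s + 20) = 0.
Each quadratic gives a conjugate pair via the quadratic formula.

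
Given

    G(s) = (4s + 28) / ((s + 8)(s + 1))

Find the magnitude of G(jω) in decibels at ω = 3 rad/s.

|G(j3)|_dB ≈ 1.04 dB

Substitute s = j3: numerator = 28 + j12, denominator = -1 + j27.
|G(j3)| = |28 + j12| / |-1 + j27| = 30.463 / 27.019 ≈ 1.127.
In decibels: 20·log₁₀(1.127) ≈ 1.04 dB.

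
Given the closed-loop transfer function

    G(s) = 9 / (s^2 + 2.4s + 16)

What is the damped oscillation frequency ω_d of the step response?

Comparing s^2 + 2.4s + 16 to s^2 + 2ζωₙs + ωₙ²: ωₙ = 4 rad/s and ζ = 2.4/(2·4) = 0.3.
ζωₙ = 2.4/2 = 1.2, so ω_d = ωₙ√(1−ζ²) = √(ωₙ² − (ζωₙ)²) = √(16 − 1.2²) = √14.56 ≈ 3.816 rad/s.

ω_d ≈ 3.816 rad/s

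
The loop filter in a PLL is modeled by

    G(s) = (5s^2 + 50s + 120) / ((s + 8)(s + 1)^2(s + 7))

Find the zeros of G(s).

s = -4, -6

Set the numerator to zero: 5s^2 + 50s + 120 = 0, i.e. 5·(s^2 + 10s + 24) = 0.
Factoring: (s + 4)(s + 6) = 0.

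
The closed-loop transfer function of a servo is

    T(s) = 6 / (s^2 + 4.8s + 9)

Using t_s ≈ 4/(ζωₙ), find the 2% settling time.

Comparing s^2 + 4.8s + 9 to s^2 + 2ζωₙs + ωₙ²: ωₙ = 3 rad/s and ζ = 4.8/(2·3) = 0.8.
ζωₙ = 4.8/2 = 2.4, so t_s ≈ 4/(ζωₙ) = 4/2.4 ≈ 1.667 s.

t_s ≈ 1.667 s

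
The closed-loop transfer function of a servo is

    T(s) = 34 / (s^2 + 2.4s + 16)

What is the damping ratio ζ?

ζ = 0.3

Compare the denominator to the standard form s^2 + 2ζωₙs + ωₙ².
ωₙ² = 16, so ωₙ = 4 rad/s.
2ζωₙ = 2.4, so ζ = 2.4/(2·4) = 0.3.
With ζ = 0.3 the response is underdamped.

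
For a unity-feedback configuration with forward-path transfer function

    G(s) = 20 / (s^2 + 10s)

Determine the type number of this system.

Type 1

The denominator has 1 factor of s at the origin (free integrator), so this is a Type 1 system.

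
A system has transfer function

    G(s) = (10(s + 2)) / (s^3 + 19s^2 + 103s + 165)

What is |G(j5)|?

Substitute s = j5: numerator = 20 + j50, denominator = -310 + j390.
|G(j5)| = |20 + j50| / |-310 + j390| = 53.852 / 498.20 ≈ 0.1081.

|G(j5)| ≈ 0.1081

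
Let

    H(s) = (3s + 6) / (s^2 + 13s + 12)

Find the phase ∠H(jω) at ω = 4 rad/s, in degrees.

∠H(j4) ≈ -30.96°

At s = j4: numerator = 6 + j12, denominator = -4 + j52.
∠H = ∠num − ∠den = 63.435° − (94.399°) = -30.96°.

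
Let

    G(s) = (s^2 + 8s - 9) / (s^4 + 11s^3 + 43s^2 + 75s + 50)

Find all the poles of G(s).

The poles are the roots of the denominator s^4 + 11s^3 + 43s^2 + 75s + 50 = 0.
Trying s = -5: the polynomial evaluates to 0, so (s + 5) is a factor.
Dividing out leaves s^3 + 6s^2 + 13s + 10 = 0.
This factors further as (s^2 + 4s + 5)(s + 2) = 0.

s = -2 ± j, -5, -2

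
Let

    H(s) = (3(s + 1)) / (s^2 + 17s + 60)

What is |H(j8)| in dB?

Substitute s = j8: numerator = 3 + j24, denominator = -4 + j136.
|H(j8)| = |3 + j24| / |-4 + j136| = 24.187 / 136.06 ≈ 0.1778.
In decibels: 20·log₁₀(0.1778) ≈ -15.0 dB.

|H(j8)|_dB ≈ -15.0 dB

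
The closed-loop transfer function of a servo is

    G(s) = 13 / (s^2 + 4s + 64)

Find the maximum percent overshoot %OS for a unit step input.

%OS ≈ 44.4%

Comparing s^2 + 4s + 64 to s^2 + 2ζωₙs + ωₙ²: ωₙ = 8 rad/s and ζ = 4/(2·8) = 0.25.
%OS = 100·exp(−πζ/√(1−ζ²)) = 100·exp(−π·0.25/√(1−0.25²)) ≈ 44.4%.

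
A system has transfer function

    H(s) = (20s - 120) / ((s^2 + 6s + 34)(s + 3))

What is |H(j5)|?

Substitute s = j5: numerator = -120 + j100, denominator = -123 + j135.
|H(j5)| = |-120 + j100| / |-123 + j135| = 156.20 / 182.63 ≈ 0.8553.

|H(j5)| ≈ 0.8553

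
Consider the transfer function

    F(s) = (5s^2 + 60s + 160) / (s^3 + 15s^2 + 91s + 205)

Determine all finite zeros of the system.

Set the numerator to zero: 5s^2 + 60s + 160 = 0, i.e. 5·(s^2 + 12s + 32) = 0.
Factoring: (s + 8)(s + 4) = 0.

s = -8, -4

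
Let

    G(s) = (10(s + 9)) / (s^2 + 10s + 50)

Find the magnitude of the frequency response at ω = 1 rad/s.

Substitute s = j1: numerator = 90 + j10, denominator = 49 + j10.
|G(j1)| = |90 + j10| / |49 + j10| = 90.554 / 50.010 ≈ 1.811.

|G(j1)| ≈ 1.811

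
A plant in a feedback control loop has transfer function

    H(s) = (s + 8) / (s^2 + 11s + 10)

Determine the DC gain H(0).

Set s = 0: H(0) = (8) / (10) = 4/5.

H(0) = 4/5 ≈ 0.8000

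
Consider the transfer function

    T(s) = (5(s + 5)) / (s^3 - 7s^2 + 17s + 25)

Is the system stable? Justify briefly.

unstable

The denominator s^3 - 7s^2 + 17s + 25 factors as (s + 1)(s^2 - 8s + 25), giving poles at s = -1, 4 ± 3j.
Since the pole(s) at s = 4 ± 3j lie in the right half-plane, the system is unstable.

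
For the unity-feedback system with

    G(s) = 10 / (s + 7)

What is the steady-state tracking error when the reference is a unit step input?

e_ss = 0.4118

G(s) has no poles at the origin.
This is a Type 0 system. Kp = lim_{s→0} G(s) = 10/7.
e_ss = 1/(1 + Kp) = 1/(1 + 10/7) = 7/17 ≈ 0.4118.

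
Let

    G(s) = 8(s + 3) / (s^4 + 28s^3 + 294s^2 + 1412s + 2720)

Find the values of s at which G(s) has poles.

s = -8, -10, -5 ± 3j

The poles are the roots of the denominator s^4 + 28s^3 + 294s^2 + 1412s + 2720 = 0.
Trying s = -8: the polynomial evaluates to 0, so (s + 8) is a factor.
Dividing out leaves s^3 + 20s^2 + 134s + 340 = 0.
This factors further as (s + 10)(s^2 + 10s + 34) = 0.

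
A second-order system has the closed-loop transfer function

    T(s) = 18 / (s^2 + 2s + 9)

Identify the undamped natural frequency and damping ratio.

ωₙ = 3 rad/s, ζ ≈ 0.3333

Compare the denominator to the standard form s^2 + 2ζωₙs + ωₙ².
ωₙ² = 9, so ωₙ = 3 rad/s.
2ζωₙ = 2, so ζ = 2/(2·3) ≈ 0.3333.
With ζ = 0.3333 the response is underdamped.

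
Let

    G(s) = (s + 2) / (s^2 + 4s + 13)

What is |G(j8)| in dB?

|G(j8)|_dB ≈ -17.3 dB

Substitute s = j8: numerator = 2 + j8, denominator = -51 + j32.
|G(j8)| = |2 + j8| / |-51 + j32| = 8.2462 / 60.208 ≈ 0.1370.
In decibels: 20·log₁₀(0.1370) ≈ -17.3 dB.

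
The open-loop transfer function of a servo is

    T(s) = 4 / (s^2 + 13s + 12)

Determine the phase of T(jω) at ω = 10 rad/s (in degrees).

∠T(j10) ≈ -124.1°

At s = j10: numerator = 4, denominator = -88 + j130.
∠T = ∠num − ∠den = 0° − (124.09°) = -124.1°.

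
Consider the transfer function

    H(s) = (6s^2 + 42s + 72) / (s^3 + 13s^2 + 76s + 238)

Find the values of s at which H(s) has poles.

s = -3 + 5j, -3 - 5j, -7

The poles are the roots of the denominator s^3 + 13s^2 + 76s + 238 = 0.
Trying s = -7: the polynomial evaluates to 0, so (s + 7) is a factor.
Dividing out leaves s^2 + 6s + 34 = 0.
The quadratic formula then gives s = -3 ± 5j.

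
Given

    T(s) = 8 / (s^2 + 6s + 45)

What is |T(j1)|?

|T(j1)| ≈ 0.1802

Substitute s = j1: numerator = 8, denominator = 44 + j6.
|T(j1)| = |8| / |44 + j6| = 8 / 44.407 ≈ 0.1802.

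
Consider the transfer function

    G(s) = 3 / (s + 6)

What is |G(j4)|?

|G(j4)| ≈ 0.4160

Substitute s = j4: numerator = 3, denominator = 6 + j4.
|G(j4)| = |3| / |6 + j4| = 3 / 7.2111 ≈ 0.4160.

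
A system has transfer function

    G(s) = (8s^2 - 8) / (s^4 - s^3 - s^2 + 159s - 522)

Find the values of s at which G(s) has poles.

s = 2 ± 5j, 3, -6

The poles are the roots of the denominator s^4 - s^3 - s^2 + 159s - 522 = 0.
Trying s = 3: the polynomial evaluates to 0, so (s - 3) is a factor.
Dividing out leaves s^3 + 2s^2 + 5s + 174 = 0.
This factors further as (s^2 - 4s + 29)(s + 6) = 0.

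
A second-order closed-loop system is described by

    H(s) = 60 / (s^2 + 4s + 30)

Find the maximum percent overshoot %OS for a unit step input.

Comparing s^2 + 4s + 30 to s^2 + 2ζωₙs + ωₙ²: ωₙ = √30 ≈ 5.477 rad/s and ζ = 4/(2·√30) ≈ 0.3651.
%OS = 100·exp(−πζ/√(1−ζ²)) = 100·exp(−π·0.3651/√(1−0.3651²)) ≈ 29.2%.

%OS ≈ 29.2%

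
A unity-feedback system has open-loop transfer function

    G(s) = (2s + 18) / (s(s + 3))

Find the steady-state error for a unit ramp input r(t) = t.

G(s) has one pole at the origin.
This is a Type 1 system. Kv = lim_{s→0} s·G(s) = 18/3 = 6.
e_ss = 1/Kv = 1/(6) = 1/6 ≈ 0.1667.

e_ss = 0.1667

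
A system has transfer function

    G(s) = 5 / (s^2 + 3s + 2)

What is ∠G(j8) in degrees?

∠G(j8) ≈ -158.8°

At s = j8: numerator = 5, denominator = -62 + j24.
∠G = ∠num − ∠den = 0° − (158.84°) = -158.8°.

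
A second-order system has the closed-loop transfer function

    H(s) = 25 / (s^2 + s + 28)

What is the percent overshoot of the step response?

Comparing s^2 + s + 28 to s^2 + 2ζωₙs + ωₙ²: ωₙ = √28 ≈ 5.292 rad/s and ζ = 1/(2·√28) ≈ 0.09449.
%OS = 100·exp(−πζ/√(1−ζ²)) = 100·exp(−π·0.09449/√(1−0.09449²)) ≈ 74.2%.

%OS ≈ 74.2%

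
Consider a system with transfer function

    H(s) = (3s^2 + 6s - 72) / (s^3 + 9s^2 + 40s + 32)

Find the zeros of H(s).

Set the numerator to zero: 3s^2 + 6s - 72 = 0, i.e. 3·(s^2 + 2s - 24) = 0.
Factoring: (s + 6)(s - 4) = 0.

s = -6, 4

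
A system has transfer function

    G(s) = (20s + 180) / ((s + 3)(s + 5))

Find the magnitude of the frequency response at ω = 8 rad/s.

|G(j8)| ≈ 2.988

Substitute s = j8: numerator = 180 + j160, denominator = -49 + j64.
|G(j8)| = |180 + j160| / |-49 + j64| = 240.83 / 80.604 ≈ 2.988.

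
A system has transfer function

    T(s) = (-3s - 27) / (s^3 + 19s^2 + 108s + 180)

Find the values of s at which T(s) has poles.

s = -6, -3, -10

The poles are the roots of the denominator s^3 + 19s^2 + 108s + 180 = 0.
Trying s = -6: the polynomial evaluates to 0, so (s + 6) is a factor.
Dividing out leaves s^2 + 13s + 30 = 0.
Factoring the quadratic: (s + 3)(s + 10) = 0.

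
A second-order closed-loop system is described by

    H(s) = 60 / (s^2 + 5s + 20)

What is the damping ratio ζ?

ζ ≈ 0.5590

Compare the denominator to the standard form s^2 + 2ζωₙs + ωₙ².
ωₙ² = 20, so ωₙ = √20 ≈ 4.472 rad/s.
2ζωₙ = 5, so ζ = 5/(2·√20) ≈ 0.5590.
With ζ = 0.5590 the response is underdamped.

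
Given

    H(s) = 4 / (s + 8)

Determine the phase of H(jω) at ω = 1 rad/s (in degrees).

At s = j1: numerator = 4, denominator = 8 + j1.
∠H = ∠num − ∠den = 0° − (7.1250°) = -7.125°.

∠H(j1) ≈ -7.125°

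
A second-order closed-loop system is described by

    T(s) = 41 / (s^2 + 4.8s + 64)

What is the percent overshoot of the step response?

Comparing s^2 + 4.8s + 64 to s^2 + 2ζωₙs + ωₙ²: ωₙ = 8 rad/s and ζ = 4.8/(2·8) = 0.3.
%OS = 100·exp(−πζ/√(1−ζ²)) = 100·exp(−π·0.3/√(1−0.3²)) ≈ 37.2%.

%OS ≈ 37.2%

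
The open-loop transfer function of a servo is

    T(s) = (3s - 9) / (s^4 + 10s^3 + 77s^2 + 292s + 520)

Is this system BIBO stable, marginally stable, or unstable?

The denominator s^4 + 10s^3 + 77s^2 + 292s + 520 factors as (s^2 + 6s + 13)(s^2 + 4s + 40), giving poles at s = -3 + 2j, -3 - 2j, -2 + 6j, -2 - 6j.
Since all poles lie strictly in the left half-plane, the system is stable.

stable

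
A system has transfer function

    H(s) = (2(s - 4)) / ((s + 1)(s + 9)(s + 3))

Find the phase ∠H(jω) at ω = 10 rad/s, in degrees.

∠H(j10) ≈ -93.80°

At s = j10: numerator = -8 + j20, denominator = -1273 - j610.
∠H = ∠num − ∠den = 111.80° − (-154.40°) = 266.2°, which wraps to -93.80°.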